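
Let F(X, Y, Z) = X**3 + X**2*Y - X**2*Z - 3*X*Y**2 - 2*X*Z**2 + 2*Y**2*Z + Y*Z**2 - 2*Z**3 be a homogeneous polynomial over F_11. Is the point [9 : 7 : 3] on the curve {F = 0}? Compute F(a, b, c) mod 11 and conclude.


F(9,7,3) ≡ 3 (mod 11); P is NOT on the curve.

Evaluate F(9, 7, 3) term-by-term (mod 11).
  X**3 ↦ 1·729·1·1 = 729
  X**2*Y ↦ 1·81·7·1 = 567
  -X**2*Z ↦ -1·81·1·3 = -243
  -3*X*Y**2 ↦ -3·9·49·1 = -1323
  -2*X*Z**2 ↦ -2·9·1·9 = -162
  2*Y**2*Z ↦ 2·1·49·3 = 294
  Y*Z**2 ↦ 1·1·7·9 = 63
  -2*Z**3 ↦ -2·1·1·27 = -54
Sum: F(9, 7, 3) = (729) + (567) + (-243) + (-1323) + (-162) + (294) + (63) + (-54) = -129.
Reducing mod 11: -129 ≡ 3 (mod 11).
Since F(a, b, c) ≡ 3 ≠ 0 (mod 11), P does NOT lie on the curve.


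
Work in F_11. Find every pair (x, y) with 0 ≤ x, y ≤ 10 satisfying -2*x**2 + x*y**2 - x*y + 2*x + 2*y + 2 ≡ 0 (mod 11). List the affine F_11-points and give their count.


Affine F_11-points: {(0, 10), (1, 4), (1, 6), (2, 1), (2, 10), (3, 2), (4, 0), (4, 6), (6, 4), (7, 9), (8, 0), (8, 9), (10, 1), (10, 2)}; count = 14.

For each of the 121 pairs (x, y) ∈ F_11², evaluate f(x, y) mod 11. Record the zeros.
  x = 0: [0↦2, 1↦4, 2↦6, 3↦8, 4↦10, 5↦1, 6↦3, 7↦5, 8↦7, 9↦9, 10↦0]  zeros at y ∈ {10}
  x = 1: [0↦2, 1↦4, 2↦8, 3↦3, 4↦0, 5↦10, 6↦0, 7↦3, 8↦8, 9↦4, 10↦2]  zeros at y ∈ {4, 6}
  x = 2: [0↦9, 1↦0, 2↦6, 3↦5, 4↦8, 5↦4, 6↦4, 7↦8, 8↦5, 9↦6, 10↦0]  zeros at y ∈ {1, 10}
  x = 3: [0↦1, 1↦3, 2↦0, 3↦3, 4↦1, 5↦5, 6↦4, 7↦9, 8↦9, 9↦4, 10↦5]  zeros at y ∈ {2}
  x = 4: [0↦0, 1↦2, 2↦1, 3↦8, 4↦1, 5↦2, 6↦0, 7↦6, 8↦9, 9↦9, 10↦6]  zeros at y ∈ {0, 6}
  x = 5: [0↦6, 1↦8, 2↦9, 3↦9, 4↦8, 5↦6, 6↦3, 7↦10, 8↦5, 9↦10, 10↦3]  zeros at y ∈ ∅
  x = 6: [0↦8, 1↦10, 2↦2, 3↦6, 4↦0, 5↦6, 6↦2, 7↦10, 8↦8, 9↦7, 10↦7]  zeros at y ∈ {4}
  x = 7: [0↦6, 1↦8, 2↦2, 3↦10, 4↦10, 5↦2, 6↦8, 7↦6, 8↦7, 9↦0, 10↦7]  zeros at y ∈ {9}
  x = 8: [0↦0, 1↦2, 2↦9, 3↦10, 4↦5, 5↦5, 6↦10, 7↦9, 8↦2, 9↦0, 10↦3]  zeros at y ∈ {0, 9}
  x = 9: [0↦1, 1↦3, 2↦1, 3↦6, 4↦7, 5↦4, 6↦8, 7↦8, 8↦4, 9↦7, 10↦6]  zeros at y ∈ ∅
  x = 10: [0↦9, 1↦0, 2↦0, 3↦9, 4↦5, 5↦10, 6↦2, 7↦3, 8↦2, 9↦10, 10↦5]  zeros at y ∈ {1, 2}
Collecting zeros: affine points = {(0, 10), (1, 4), (1, 6), (2, 1), (2, 10), (3, 2), (4, 0), (4, 6), (6, 4), (7, 9), (8, 0), (8, 9), (10, 1), (10, 2)}.
Total count |C(F_11)_aff| = 14.


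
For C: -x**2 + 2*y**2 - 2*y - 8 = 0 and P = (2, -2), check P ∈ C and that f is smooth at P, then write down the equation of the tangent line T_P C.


Tangent line at P: -4*x - 10*y - 12 = 0.

Step 1: f(2, -2) = 0, so P lies on C.
Step 2: partial derivatives
  f_x(x, y) = -2*x, f_y(x, y) = 4*y - 2.
  f_x(P) = -4, f_y(P) = -10 (gradient nonzero, so P is smooth).
Step 3: tangent line at P: -4·(x − 2) + -10·(y − -2) = 0.
Expanding: -4*x - 10*y - 12 = 0.


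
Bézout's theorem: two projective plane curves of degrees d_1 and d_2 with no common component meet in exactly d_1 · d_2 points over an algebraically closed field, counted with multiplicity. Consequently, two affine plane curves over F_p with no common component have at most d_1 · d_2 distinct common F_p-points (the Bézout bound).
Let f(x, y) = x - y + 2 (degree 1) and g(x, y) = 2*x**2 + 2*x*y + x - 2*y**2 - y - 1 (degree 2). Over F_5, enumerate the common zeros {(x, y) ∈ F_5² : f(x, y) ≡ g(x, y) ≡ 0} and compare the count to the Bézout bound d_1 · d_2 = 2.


Common zeros: {(3, 0), (4, 1)}; count = 2; Bézout bound = 2.

deg(f) = 1, deg(g) = 2, so Bézout bound = 2.
Scan x ∈ F_5. For each x, list the y ∈ F_5 with f(x, y) ≡ 0 and those with g(x, y) ≡ 0 (mod 5); the common zeros in that column are the intersection.
  x = 0: f ≡ 0 at y ∈ {2}; g ≡ 0 at y ∈ ∅; common: ∅.
  x = 1: f ≡ 0 at y ∈ {3}; g ≡ 0 at y ∈ ∅; common: ∅.
  x = 2: f ≡ 0 at y ∈ {4}; g ≡ 0 at y ∈ {1, 3}; common: ∅.
  x = 3: f ≡ 0 at y ∈ {0}; g ≡ 0 at y ∈ {0}; common: {0}.
  x = 4: f ≡ 0 at y ∈ {1}; g ≡ 0 at y ∈ {0, 1}; common: {1}.
Collecting: common zeros = {(3, 0), (4, 1)}, so the count is 2.
Comparison with the Bézout bound: 2 ≤ 2 = deg(f)·deg(g), as expected for curves with no common component (the bound is attained).


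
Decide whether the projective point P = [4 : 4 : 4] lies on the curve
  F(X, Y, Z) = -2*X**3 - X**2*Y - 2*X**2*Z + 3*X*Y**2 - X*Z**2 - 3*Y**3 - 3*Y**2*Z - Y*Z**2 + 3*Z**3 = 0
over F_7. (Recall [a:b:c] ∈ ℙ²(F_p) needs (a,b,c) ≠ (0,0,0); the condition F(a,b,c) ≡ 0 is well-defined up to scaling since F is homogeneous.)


F(4,4,4) ≡ 0 (mod 7); P is on the curve.

Evaluate F(4, 4, 4) term-by-term (mod 7).
  -2*X**3 ↦ -2·64·1·1 = -128
  -X**2*Y ↦ -1·16·4·1 = -64
  -2*X**2*Z ↦ -2·16·1·4 = -128
  3*X*Y**2 ↦ 3·4·16·1 = 192
  -X*Z**2 ↦ -1·4·1·16 = -64
  -3*Y**3 ↦ -3·1·64·1 = -192
  -3*Y**2*Z ↦ -3·1·16·4 = -192
  -Y*Z**2 ↦ -1·1·4·16 = -64
  3*Z**3 ↦ 3·1·1·64 = 192
Sum: F(4, 4, 4) = (-128) + (-64) + (-128) + (192) + (-64) + (-192) + (-192) + (-64) + (192) = -448.
Reducing mod 7: -448 ≡ 0 (mod 7).
Since F(a, b, c) ≡ 0 (mod 7), P lies on the curve.


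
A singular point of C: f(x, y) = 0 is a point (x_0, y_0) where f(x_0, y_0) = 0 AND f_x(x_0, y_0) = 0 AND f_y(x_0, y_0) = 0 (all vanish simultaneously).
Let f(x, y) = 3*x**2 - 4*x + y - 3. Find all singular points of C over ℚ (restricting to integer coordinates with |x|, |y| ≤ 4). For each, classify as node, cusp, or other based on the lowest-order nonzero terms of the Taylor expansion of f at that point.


No singular points in the scanned grid; C is smooth there.

Compute partial derivatives:
  f_x = 6*x - 4.
  f_y = 1.
f_y = 1 is a nonzero constant, so f_y never vanishes: no point (x, y) can satisfy f = f_x = f_y = 0. In particular no (x, y) ∈ {−4, ..., 4}² is singular; the curve is smooth.


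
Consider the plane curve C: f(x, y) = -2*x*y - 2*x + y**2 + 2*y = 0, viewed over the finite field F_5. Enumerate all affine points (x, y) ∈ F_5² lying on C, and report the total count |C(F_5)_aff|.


Affine F_5-points: {(0, 0), (0, 3), (2, 1), (3, 2)}; count = 4.

For each of the 25 pairs (x, y) ∈ F_5², evaluate f(x, y) mod 5. Record the zeros.
  x = 0: [0↦0, 1↦3, 2↦3, 3↦0, 4↦4]  zeros at y ∈ {0, 3}
  x = 1: [0↦3, 1↦4, 2↦2, 3↦2, 4↦4]  zeros at y ∈ ∅
  x = 2: [0↦1, 1↦0, 2↦1, 3↦4, 4↦4]  zeros at y ∈ {1}
  x = 3: [0↦4, 1↦1, 2↦0, 3↦1, 4↦4]  zeros at y ∈ {2}
  x = 4: [0↦2, 1↦2, 2↦4, 3↦3, 4↦4]  zeros at y ∈ ∅
Collecting zeros: affine points = {(0, 0), (0, 3), (2, 1), (3, 2)}.
Total count |C(F_5)_aff| = 4.


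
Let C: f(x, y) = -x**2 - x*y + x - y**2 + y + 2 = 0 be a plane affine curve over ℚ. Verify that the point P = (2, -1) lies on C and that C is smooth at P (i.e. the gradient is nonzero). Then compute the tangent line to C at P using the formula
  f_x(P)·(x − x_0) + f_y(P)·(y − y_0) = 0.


Tangent line at P: -2*x + y + 5 = 0.

Step 1: f(2, -1) = 0, so P lies on C.
Step 2: partial derivatives
  f_x(x, y) = -2*x - y + 1, f_y(x, y) = -x - 2*y + 1.
  f_x(P) = -2, f_y(P) = 1 (gradient nonzero, so P is smooth).
Step 3: tangent line at P: -2·(x − 2) + 1·(y − -1) = 0.
Expanding: -2*x + y + 5 = 0.


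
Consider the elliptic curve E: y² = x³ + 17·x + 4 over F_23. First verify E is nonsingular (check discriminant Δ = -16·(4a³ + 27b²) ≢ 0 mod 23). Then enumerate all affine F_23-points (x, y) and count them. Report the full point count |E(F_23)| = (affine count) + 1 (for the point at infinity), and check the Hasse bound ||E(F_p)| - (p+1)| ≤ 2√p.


Affine points = {(0, 2), (0, 21), (2, 0), (3, 6), (3, 17), (6, 0), (7, 11), (7, 12), (8, 10), (8, 13), (9, 9), (9, 14), (10, 1), (10, 22), (11, 2), (11, 21), (12, 2), (12, 21), (15, 0), (16, 5), (16, 18), (17, 10), (17, 13), (18, 1), (18, 22), (20, 8), (20, 15), (21, 10), (21, 13), (22, 3), (22, 20)}; affine count = 31; |E(F_23)| = 32.

Discriminant check: Δ ∝ 4a³ + 27b² = 4·17³ + 27·4² = 4·4913 + 27·16 ≡ 5 (mod 23). Nonzero ⇒ E is nonsingular.
For each x ∈ F_23, compute rhs = x³ + 17·x + 4 mod 23, then count y ∈ F_23 with y² ≡ rhs.
  x = 0: rhs = 4, matching y values: 2, 21 (2 points).
  x = 1: rhs = 22, matching y values: none (0 points).
  x = 2: rhs = 0, matching y values: 0 (1 points).
  x = 3: rhs = 13, matching y values: 6, 17 (2 points).
  x = 4: rhs = 21, matching y values: none (0 points).
  x = 5: rhs = 7, matching y values: none (0 points).
  x = 6: rhs = 0, matching y values: 0 (1 points).
  x = 7: rhs = 6, matching y values: 11, 12 (2 points).
  x = 8: rhs = 8, matching y values: 10, 13 (2 points).
  x = 9: rhs = 12, matching y values: 9, 14 (2 points).
  x = 10: rhs = 1, matching y values: 1, 22 (2 points).
  x = 11: rhs = 4, matching y values: 2, 21 (2 points).
  x = 12: rhs = 4, matching y values: 2, 21 (2 points).
  x = 13: rhs = 7, matching y values: none (0 points).
  x = 14: rhs = 19, matching y values: none (0 points).
  x = 15: rhs = 0, matching y values: 0 (1 points).
  x = 16: rhs = 2, matching y values: 5, 18 (2 points).
  x = 17: rhs = 8, matching y values: 10, 13 (2 points).
  x = 18: rhs = 1, matching y values: 1, 22 (2 points).
  x = 19: rhs = 10, matching y values: none (0 points).
  x = 20: rhs = 18, matching y values: 8, 15 (2 points).
  x = 21: rhs = 8, matching y values: 10, 13 (2 points).
  x = 22: rhs = 9, matching y values: 3, 20 (2 points).
Total affine count: 31.
Full point count |E(F_23)| = 31 + 1 = 32.
Hasse bound: |32 − (23+1)| = |8| = 8 ≤ 2√23 ≈ 9.5917 ✓.


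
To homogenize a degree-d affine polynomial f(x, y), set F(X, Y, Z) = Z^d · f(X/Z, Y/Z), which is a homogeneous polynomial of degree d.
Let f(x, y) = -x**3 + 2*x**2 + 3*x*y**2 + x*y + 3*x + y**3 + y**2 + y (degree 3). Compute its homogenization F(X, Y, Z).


F(X, Y, Z) = -X**3 + 2*X**2*Z + 3*X*Y**2 + X*Y*Z + 3*X*Z**2 + Y**3 + Y**2*Z + Y*Z**2

deg(f) = 3.
Substitute x = X/Z, y = Y/Z into f, then multiply by Z^3.
  monomial -1·x^3·y^0 ↦ -1·X^3·Y^0·Z^0.
  monomial 2·x^2·y^0 ↦ 2·X^2·Y^0·Z^1.
  monomial 3·x^1·y^2 ↦ 3·X^1·Y^2·Z^0.
  monomial 1·x^1·y^1 ↦ 1·X^1·Y^1·Z^1.
  monomial 3·x^1·y^0 ↦ 3·X^1·Y^0·Z^2.
  monomial 1·x^0·y^3 ↦ 1·X^0·Y^3·Z^0.
  monomial 1·x^0·y^2 ↦ 1·X^0·Y^2·Z^1.
  monomial 1·x^0·y^1 ↦ 1·X^0·Y^1·Z^2.
Collecting: F(X, Y, Z) = -X**3 + 2*X**2*Z + 3*X*Y**2 + X*Y*Z + 3*X*Z**2 + Y**3 + Y**2*Z + Y*Z**2.


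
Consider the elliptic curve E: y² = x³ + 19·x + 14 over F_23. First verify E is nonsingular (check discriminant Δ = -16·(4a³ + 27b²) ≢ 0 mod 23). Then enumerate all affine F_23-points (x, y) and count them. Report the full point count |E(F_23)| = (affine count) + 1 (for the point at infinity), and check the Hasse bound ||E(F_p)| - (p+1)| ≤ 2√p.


Affine points = {(3, 11), (3, 12), (4, 4), (4, 19), (5, 2), (5, 21), (10, 10), (10, 13), (11, 6), (11, 17), (17, 11), (17, 12), (18, 1), (18, 22), (19, 9), (19, 14)}; affine count = 16; |E(F_23)| = 17.

Discriminant check: Δ ∝ 4a³ + 27b² = 4·19³ + 27·14² = 4·6859 + 27·196 ≡ 22 (mod 23). Nonzero ⇒ E is nonsingular.
For each x ∈ F_23, compute rhs = x³ + 19·x + 14 mod 23, then count y ∈ F_23 with y² ≡ rhs.
  x = 0: rhs = 14, matching y values: none (0 points).
  x = 1: rhs = 11, matching y values: none (0 points).
  x = 2: rhs = 14, matching y values: none (0 points).
  x = 3: rhs = 6, matching y values: 11, 12 (2 points).
  x = 4: rhs = 16, matching y values: 4, 19 (2 points).
  x = 5: rhs = 4, matching y values: 2, 21 (2 points).
  x = 6: rhs = 22, matching y values: none (0 points).
  x = 7: rhs = 7, matching y values: none (0 points).
  x = 8: rhs = 11, matching y values: none (0 points).
  x = 9: rhs = 17, matching y values: none (0 points).
  x = 10: rhs = 8, matching y values: 10, 13 (2 points).
  x = 11: rhs = 13, matching y values: 6, 17 (2 points).
  x = 12: rhs = 15, matching y values: none (0 points).
  x = 13: rhs = 20, matching y values: none (0 points).
  x = 14: rhs = 11, matching y values: none (0 points).
  x = 15: rhs = 17, matching y values: none (0 points).
  x = 16: rhs = 21, matching y values: none (0 points).
  x = 17: rhs = 6, matching y values: 11, 12 (2 points).
  x = 18: rhs = 1, matching y values: 1, 22 (2 points).
  x = 19: rhs = 12, matching y values: 9, 14 (2 points).
  x = 20: rhs = 22, matching y values: none (0 points).
  x = 21: rhs = 14, matching y values: none (0 points).
  x = 22: rhs = 17, matching y values: none (0 points).
Total affine count: 16.
Full point count |E(F_23)| = 16 + 1 = 17.
Hasse bound: |17 − (23+1)| = |-7| = 7 ≤ 2√23 ≈ 9.5917 ✓.


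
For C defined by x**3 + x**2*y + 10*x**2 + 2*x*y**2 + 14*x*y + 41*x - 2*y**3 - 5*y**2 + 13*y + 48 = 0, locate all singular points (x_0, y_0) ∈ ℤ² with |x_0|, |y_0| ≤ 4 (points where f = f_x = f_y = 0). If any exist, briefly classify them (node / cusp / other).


Singular points: {(-3, -2)}; classification: node.

Compute partial derivatives:
  f_x = 3*x**2 + 2*x*y + 20*x + 2*y**2 + 14*y + 41.
  f_y = x**2 + 4*x*y + 14*x - 6*y**2 - 10*y + 13.
Scan x_0 ∈ {−4, ..., 4}. For each x_0, f_y(x_0, y) is a polynomial in y; find its integer roots y ∈ {−4, ..., 4}, then test f_x and f at those candidates.
  x = -4: f_y(-4, y) = -6*y**2 - 26*y - 27; no integer root y with |y| ≤ 4.
  x = -3: f_y(-3, y) = -6*y**2 - 22*y - 20; vanishes at y ∈ {-2}. (-3, -2): f_x = 0, f = 0 — SINGULAR.
  x = -2: f_y(-2, y) = -6*y**2 - 18*y - 11; no integer root y with |y| ≤ 4.
  x = -1: f_y(-1, y) = -6*y**2 - 14*y; vanishes at y ∈ {0}. (-1, 0): f_x = 24 ≠ 0.
  x = 0: f_y(0, y) = -6*y**2 - 10*y + 13; no integer root y with |y| ≤ 4.
  x = 1: f_y(1, y) = -6*y**2 - 6*y + 28; no integer root y with |y| ≤ 4.
  x = 2: f_y(2, y) = -6*y**2 - 2*y + 45; no integer root y with |y| ≤ 4.
  x = 3: f_y(3, y) = -6*y**2 + 2*y + 64; no integer root y with |y| ≤ 4.
  x = 4: f_y(4, y) = -6*y**2 + 6*y + 85; no integer root y with |y| ≤ 4.
Only singular point on the grid: (-3, -2).
Classify: substitute x = -3 + u, y = -2 + v and expand: f = u**3 + u**2*v - u**2 + 2*u*v**2 - 2*v**3 + v**2.
No constant or linear terms (consistent with a singular point). Quadratic part: -u**2 + v**2. Cubic part: u**3 + u**2*v + 2*u*v**2 - 2*v**3.
The quadratic part v**2 - u**2 = (v − u)(v + u) splits into two distinct linear factors, so there are two distinct tangent lines y − -2 = ±(x − -3) — this is a node (ordinary double point).
Classification: node.


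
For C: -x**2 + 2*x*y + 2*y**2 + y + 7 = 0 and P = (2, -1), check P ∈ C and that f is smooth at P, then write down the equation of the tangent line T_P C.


Tangent line at P: -6*x + y + 13 = 0.

Step 1: f(2, -1) = 0, so P lies on C.
Step 2: partial derivatives
  f_x(x, y) = -2*x + 2*y, f_y(x, y) = 2*x + 4*y + 1.
  f_x(P) = -6, f_y(P) = 1 (gradient nonzero, so P is smooth).
Step 3: tangent line at P: -6·(x − 2) + 1·(y − -1) = 0.
Expanding: -6*x + y + 13 = 0.


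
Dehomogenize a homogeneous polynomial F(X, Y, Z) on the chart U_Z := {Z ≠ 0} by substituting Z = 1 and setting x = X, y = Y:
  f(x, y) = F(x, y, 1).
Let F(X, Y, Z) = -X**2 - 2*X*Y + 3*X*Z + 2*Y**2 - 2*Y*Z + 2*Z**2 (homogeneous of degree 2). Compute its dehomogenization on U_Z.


f(x, y) = -x**2 - 2*x*y + 3*x + 2*y**2 - 2*y + 2

On U_Z we set Z = 1. Each monomial c·X^i·Y^j·Z^k in F becomes c·x^i·y^j·1^k = c·x^i·y^j.
Substituting Z = 1: F(X, Y, 1) = -x**2 - 2*x*y + 3*x + 2*y**2 - 2*y + 2.
Note: deg(f) ≤ deg(F) = 2; strict inequality happens when F is divisible by Z (lost terms).


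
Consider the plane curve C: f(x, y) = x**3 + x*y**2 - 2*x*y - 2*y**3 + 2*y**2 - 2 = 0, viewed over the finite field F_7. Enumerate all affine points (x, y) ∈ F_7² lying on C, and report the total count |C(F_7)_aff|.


Affine F_7-points: {(0, 4), (6, 3)}; count = 2.

For each of the 49 pairs (x, y) ∈ F_7², evaluate f(x, y) mod 7. Record the zeros.
  x = 0: [0↦5, 1↦5, 2↦4, 3↦4, 4↦0, 5↦1, 6↦2]  zeros at y ∈ {4}
  x = 1: [0↦6, 1↦5, 2↦5, 3↦1, 4↦2, 5↦3, 6↦6]  zeros at y ∈ ∅
  x = 2: [0↦6, 1↦4, 2↦5, 3↦4, 4↦3, 5↦4, 6↦2]  zeros at y ∈ ∅
  x = 3: [0↦4, 1↦1, 2↦3, 3↦5, 4↦2, 5↦3, 6↦3]  zeros at y ∈ ∅
  x = 4: [0↦6, 1↦2, 2↦5, 3↦3, 4↦5, 5↦6, 6↦1]  zeros at y ∈ ∅
  x = 5: [0↦4, 1↦6, 2↦3, 3↦4, 4↦4, 5↦5, 6↦2]  zeros at y ∈ ∅
  x = 6: [0↦4, 1↦5, 2↦3, 3↦0, 4↦5, 5↦6, 6↦5]  zeros at y ∈ {3}
Collecting zeros: affine points = {(0, 4), (6, 3)}.
Total count |C(F_7)_aff| = 2.


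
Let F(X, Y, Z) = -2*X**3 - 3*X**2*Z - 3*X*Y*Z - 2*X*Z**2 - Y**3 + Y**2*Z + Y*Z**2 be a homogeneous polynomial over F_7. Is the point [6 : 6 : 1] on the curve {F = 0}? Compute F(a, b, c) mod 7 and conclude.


F(6,6,1) ≡ 6 (mod 7); P is NOT on the curve.

Evaluate F(6, 6, 1) term-by-term (mod 7).
  -2*X**3 ↦ -2·216·1·1 = -432
  -3*X**2*Z ↦ -3·36·1·1 = -108
  -3*X*Y*Z ↦ -3·6·6·1 = -108
  -2*X*Z**2 ↦ -2·6·1·1 = -12
  -Y**3 ↦ -1·1·216·1 = -216
  Y**2*Z ↦ 1·1·36·1 = 36
  Y*Z**2 ↦ 1·1·6·1 = 6
Sum: F(6, 6, 1) = (-432) + (-108) + (-108) + (-12) + (-216) + (36) + (6) = -834.
Reducing mod 7: -834 ≡ 6 (mod 7).
Since F(a, b, c) ≡ 6 ≠ 0 (mod 7), P does NOT lie on the curve.


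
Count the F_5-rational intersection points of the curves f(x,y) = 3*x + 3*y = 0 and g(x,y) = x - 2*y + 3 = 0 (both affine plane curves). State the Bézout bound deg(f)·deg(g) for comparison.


Common zeros: {(4, 1)}; count = 1; Bézout bound = 1.

deg(f) = 1, deg(g) = 1, so Bézout bound = 1.
Scan x ∈ F_5. For each x, list the y ∈ F_5 with f(x, y) ≡ 0 and those with g(x, y) ≡ 0 (mod 5); the common zeros in that column are the intersection.
  x = 0: f ≡ 0 at y ∈ {0}; g ≡ 0 at y ∈ {4}; common: ∅.
  x = 1: f ≡ 0 at y ∈ {4}; g ≡ 0 at y ∈ {2}; common: ∅.
  x = 2: f ≡ 0 at y ∈ {3}; g ≡ 0 at y ∈ {0}; common: ∅.
  x = 3: f ≡ 0 at y ∈ {2}; g ≡ 0 at y ∈ {3}; common: ∅.
  x = 4: f ≡ 0 at y ∈ {1}; g ≡ 0 at y ∈ {1}; common: {1}.
Collecting: common zeros = {(4, 1)}, so the count is 1.
Comparison with the Bézout bound: 1 ≤ 1 = deg(f)·deg(g), as expected for curves with no common component (the bound is attained).


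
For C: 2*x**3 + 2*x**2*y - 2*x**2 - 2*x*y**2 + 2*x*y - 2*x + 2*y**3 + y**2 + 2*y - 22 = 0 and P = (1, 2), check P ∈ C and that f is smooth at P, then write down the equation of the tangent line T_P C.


Tangent line at P: 4*x + 26*y - 56 = 0.

Step 1: f(1, 2) = 0, so P lies on C.
Step 2: partial derivatives
  f_x(x, y) = 6*x**2 + 4*x*y - 4*x - 2*y**2 + 2*y - 2, f_y(x, y) = 2*x**2 - 4*x*y + 2*x + 6*y**2 + 2*y + 2.
  f_x(P) = 4, f_y(P) = 26 (gradient nonzero, so P is smooth).
Step 3: tangent line at P: 4·(x − 1) + 26·(y − 2) = 0.
Expanding: 4*x + 26*y - 56 = 0.


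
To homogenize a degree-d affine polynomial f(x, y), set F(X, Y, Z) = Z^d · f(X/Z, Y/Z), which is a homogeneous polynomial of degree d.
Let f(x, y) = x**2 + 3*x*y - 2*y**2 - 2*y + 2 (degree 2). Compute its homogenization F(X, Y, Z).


F(X, Y, Z) = X**2 + 3*X*Y - 2*Y**2 - 2*Y*Z + 2*Z**2

deg(f) = 2.
Substitute x = X/Z, y = Y/Z into f, then multiply by Z^2.
  monomial 1·x^2·y^0 ↦ 1·X^2·Y^0·Z^0.
  monomial 3·x^1·y^1 ↦ 3·X^1·Y^1·Z^0.
  monomial -2·x^0·y^2 ↦ -2·X^0·Y^2·Z^0.
  monomial -2·x^0·y^1 ↦ -2·X^0·Y^1·Z^1.
  monomial 2·x^0·y^0 ↦ 2·X^0·Y^0·Z^2.
Collecting: F(X, Y, Z) = X**2 + 3*X*Y - 2*Y**2 - 2*Y*Z + 2*Z**2.


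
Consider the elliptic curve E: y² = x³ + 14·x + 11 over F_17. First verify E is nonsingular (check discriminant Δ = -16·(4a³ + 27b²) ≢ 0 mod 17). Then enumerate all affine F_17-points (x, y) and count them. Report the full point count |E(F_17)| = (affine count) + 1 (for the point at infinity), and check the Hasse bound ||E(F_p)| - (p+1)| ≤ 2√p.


Affine points = {(1, 3), (1, 14), (2, 8), (2, 9), (5, 6), (5, 11), (9, 4), (9, 13), (11, 0), (15, 3), (15, 14), (16, 8), (16, 9)}; affine count = 13; |E(F_17)| = 14.

Discriminant check: Δ ∝ 4a³ + 27b² = 4·14³ + 27·11² = 4·2744 + 27·121 ≡ 14 (mod 17). Nonzero ⇒ E is nonsingular.
For each x ∈ F_17, compute rhs = x³ + 14·x + 11 mod 17, then count y ∈ F_17 with y² ≡ rhs.
  x = 0: rhs = 11, matching y values: none (0 points).
  x = 1: rhs = 9, matching y values: 3, 14 (2 points).
  x = 2: rhs = 13, matching y values: 8, 9 (2 points).
  x = 3: rhs = 12, matching y values: none (0 points).
  x = 4: rhs = 12, matching y values: none (0 points).
  x = 5: rhs = 2, matching y values: 6, 11 (2 points).
  x = 6: rhs = 5, matching y values: none (0 points).
  x = 7: rhs = 10, matching y values: none (0 points).
  x = 8: rhs = 6, matching y values: none (0 points).
  x = 9: rhs = 16, matching y values: 4, 13 (2 points).
  x = 10: rhs = 12, matching y values: none (0 points).
  x = 11: rhs = 0, matching y values: 0 (1 points).
  x = 12: rhs = 3, matching y values: none (0 points).
  x = 13: rhs = 10, matching y values: none (0 points).
  x = 14: rhs = 10, matching y values: none (0 points).
  x = 15: rhs = 9, matching y values: 3, 14 (2 points).
  x = 16: rhs = 13, matching y values: 8, 9 (2 points).
Total affine count: 13.
Full point count |E(F_17)| = 13 + 1 = 14.
Hasse bound: |14 − (17+1)| = |-4| = 4 ≤ 2√17 ≈ 8.2462 ✓.


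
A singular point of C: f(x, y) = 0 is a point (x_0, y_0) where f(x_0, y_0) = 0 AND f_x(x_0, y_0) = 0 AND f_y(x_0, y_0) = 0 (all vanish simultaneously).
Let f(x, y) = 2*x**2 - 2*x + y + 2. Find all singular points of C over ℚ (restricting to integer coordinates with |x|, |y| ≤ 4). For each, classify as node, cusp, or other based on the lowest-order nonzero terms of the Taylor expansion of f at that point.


No singular points in the scanned grid; C is smooth there.

Compute partial derivatives:
  f_x = 4*x - 2.
  f_y = 1.
f_y = 1 is a nonzero constant, so f_y never vanishes: no point (x, y) can satisfy f = f_x = f_y = 0. In particular no (x, y) ∈ {−4, ..., 4}² is singular; the curve is smooth.


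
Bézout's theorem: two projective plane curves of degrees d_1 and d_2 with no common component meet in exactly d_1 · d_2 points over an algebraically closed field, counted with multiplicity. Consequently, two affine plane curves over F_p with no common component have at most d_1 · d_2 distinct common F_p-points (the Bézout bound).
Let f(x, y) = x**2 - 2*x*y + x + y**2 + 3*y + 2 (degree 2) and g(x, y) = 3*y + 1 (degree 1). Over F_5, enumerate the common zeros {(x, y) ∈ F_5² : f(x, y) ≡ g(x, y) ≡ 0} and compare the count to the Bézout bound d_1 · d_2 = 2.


Common zeros: {(0, 3)}; count = 1; Bézout bound = 2.

deg(f) = 2, deg(g) = 1, so Bézout bound = 2.
Scan x ∈ F_5. For each x, list the y ∈ F_5 with f(x, y) ≡ 0 and those with g(x, y) ≡ 0 (mod 5); the common zeros in that column are the intersection.
  x = 0: f ≡ 0 at y ∈ {3, 4}; g ≡ 0 at y ∈ {3}; common: {3}.
  x = 1: f ≡ 0 at y ∈ {2}; g ≡ 0 at y ∈ {3}; common: ∅.
  x = 2: f ≡ 0 at y ∈ {2, 4}; g ≡ 0 at y ∈ {3}; common: ∅.
  x = 3: f ≡ 0 at y ∈ ∅; g ≡ 0 at y ∈ {3}; common: ∅.
  x = 4: f ≡ 0 at y ∈ ∅; g ≡ 0 at y ∈ {3}; common: ∅.
Collecting: common zeros = {(0, 3)}, so the count is 1.
Comparison with the Bézout bound: 1 ≤ 2 = deg(f)·deg(g), as expected for curves with no common component (the affine F_5-count falls short of the bound because intersections may lie at infinity, over extension fields, or carry multiplicity).


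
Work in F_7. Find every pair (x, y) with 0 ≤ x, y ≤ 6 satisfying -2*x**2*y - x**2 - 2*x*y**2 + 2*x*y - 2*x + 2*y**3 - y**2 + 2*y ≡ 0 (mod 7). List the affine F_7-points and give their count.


Affine F_7-points: {(0, 0), (1, 5), (3, 6), (5, 0), (6, 5)}; count = 5.

For each of the 49 pairs (x, y) ∈ F_7², evaluate f(x, y) mod 7. Record the zeros.
  x = 0: [0↦0, 1↦3, 2↦2, 3↦2, 4↦1, 5↦4, 6↦2]  zeros at y ∈ {0}
  x = 1: [0↦4, 1↦5, 2↦5, 3↦2, 4↦1, 5↦0, 6↦4]  zeros at y ∈ {5}
  x = 2: [0↦6, 1↦1, 2↦5, 3↦2, 4↦4, 5↦2, 6↦1]  zeros at y ∈ ∅
  x = 3: [0↦6, 1↦5, 2↦2, 3↦2, 4↦3, 5↦3, 6↦0]  zeros at y ∈ {6}
  x = 4: [0↦4, 1↦3, 2↦3, 3↦2, 4↦5, 5↦3, 6↦1]  zeros at y ∈ ∅
  x = 5: [0↦0, 1↦2, 2↦1, 3↦2, 4↦3, 5↦2, 6↦4]  zeros at y ∈ {0}
  x = 6: [0↦1, 1↦2, 2↦3, 3↦2, 4↦4, 5↦0, 6↦2]  zeros at y ∈ {5}
Collecting zeros: affine points = {(0, 0), (1, 5), (3, 6), (5, 0), (6, 5)}.
Total count |C(F_7)_aff| = 5.


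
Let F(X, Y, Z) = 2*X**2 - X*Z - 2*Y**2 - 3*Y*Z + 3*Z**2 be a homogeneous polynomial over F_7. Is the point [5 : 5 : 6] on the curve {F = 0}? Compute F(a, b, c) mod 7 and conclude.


F(5,5,6) ≡ 2 (mod 7); P is NOT on the curve.

Evaluate F(5, 5, 6) term-by-term (mod 7).
  2*X**2 ↦ 2·25·1·1 = 50
  -X*Z ↦ -1·5·1·6 = -30
  -2*Y**2 ↦ -2·1·25·1 = -50
  -3*Y*Z ↦ -3·1·5·6 = -90
  3*Z**2 ↦ 3·1·1·36 = 108
Sum: F(5, 5, 6) = (50) + (-30) + (-50) + (-90) + (108) = -12.
Reducing mod 7: -12 ≡ 2 (mod 7).
Since F(a, b, c) ≡ 2 ≠ 0 (mod 7), P does NOT lie on the curve.


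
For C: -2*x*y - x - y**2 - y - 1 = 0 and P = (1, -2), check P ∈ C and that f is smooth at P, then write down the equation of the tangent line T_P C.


Tangent line at P: 3*x + y - 1 = 0.

Step 1: f(1, -2) = 0, so P lies on C.
Step 2: partial derivatives
  f_x(x, y) = -2*y - 1, f_y(x, y) = -2*x - 2*y - 1.
  f_x(P) = 3, f_y(P) = 1 (gradient nonzero, so P is smooth).
Step 3: tangent line at P: 3·(x − 1) + 1·(y − -2) = 0.
Expanding: 3*x + y - 1 = 0.


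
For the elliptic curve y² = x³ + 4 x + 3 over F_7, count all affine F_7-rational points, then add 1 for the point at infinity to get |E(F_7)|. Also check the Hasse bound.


Affine points = {(1, 1), (1, 6), (3, 0), (5, 1), (5, 6)}; affine count = 5; |E(F_7)| = 6.

Discriminant check: Δ ∝ 4a³ + 27b² = 4·4³ + 27·3² = 4·64 + 27·9 ≡ 2 (mod 7). Nonzero ⇒ E is nonsingular.
For each x ∈ F_7, compute rhs = x³ + 4·x + 3 mod 7, then count y ∈ F_7 with y² ≡ rhs.
  x = 0: rhs = 3, matching y values: none (0 points).
  x = 1: rhs = 1, matching y values: 1, 6 (2 points).
  x = 2: rhs = 5, matching y values: none (0 points).
  x = 3: rhs = 0, matching y values: 0 (1 points).
  x = 4: rhs = 6, matching y values: none (0 points).
  x = 5: rhs = 1, matching y values: 1, 6 (2 points).
  x = 6: rhs = 5, matching y values: none (0 points).
Total affine count: 5.
Full point count |E(F_7)| = 5 + 1 = 6.
Hasse bound: |6 − (7+1)| = |-2| = 2 ≤ 2√7 ≈ 5.2915 ✓.


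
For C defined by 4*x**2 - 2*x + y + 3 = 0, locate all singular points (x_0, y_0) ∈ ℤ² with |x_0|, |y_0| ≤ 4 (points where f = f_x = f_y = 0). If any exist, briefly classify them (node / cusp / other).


No singular points in the scanned grid; C is smooth there.

Compute partial derivatives:
  f_x = 8*x - 2.
  f_y = 1.
f_y = 1 is a nonzero constant, so f_y never vanishes: no point (x, y) can satisfy f = f_x = f_y = 0. In particular no (x, y) ∈ {−4, ..., 4}² is singular; the curve is smooth.


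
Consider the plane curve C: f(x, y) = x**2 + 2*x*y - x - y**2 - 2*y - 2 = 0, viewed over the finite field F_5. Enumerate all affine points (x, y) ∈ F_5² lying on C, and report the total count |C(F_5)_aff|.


Affine F_5-points: {(0, 1), (0, 2), (2, 0), (2, 2), (4, 0), (4, 1)}; count = 6.

For each of the 25 pairs (x, y) ∈ F_5², evaluate f(x, y) mod 5. Record the zeros.
  x = 0: [0↦3, 1↦0, 2↦0, 3↦3, 4↦4]  zeros at y ∈ {1, 2}
  x = 1: [0↦3, 1↦2, 2↦4, 3↦4, 4↦2]  zeros at y ∈ ∅
  x = 2: [0↦0, 1↦1, 2↦0, 3↦2, 4↦2]  zeros at y ∈ {0, 2}
  x = 3: [0↦4, 1↦2, 2↦3, 3↦2, 4↦4]  zeros at y ∈ ∅
  x = 4: [0↦0, 1↦0, 2↦3, 3↦4, 4↦3]  zeros at y ∈ {0, 1}
Collecting zeros: affine points = {(0, 1), (0, 2), (2, 0), (2, 2), (4, 0), (4, 1)}.
Total count |C(F_5)_aff| = 6.


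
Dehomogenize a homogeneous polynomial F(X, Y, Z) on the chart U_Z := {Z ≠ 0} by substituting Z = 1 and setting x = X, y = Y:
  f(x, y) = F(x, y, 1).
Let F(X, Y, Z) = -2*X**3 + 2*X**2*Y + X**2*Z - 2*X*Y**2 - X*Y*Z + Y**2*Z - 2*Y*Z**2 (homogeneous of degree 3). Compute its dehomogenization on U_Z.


f(x, y) = -2*x**3 + 2*x**2*y + x**2 - 2*x*y**2 - x*y + y**2 - 2*y

On U_Z we set Z = 1. Each monomial c·X^i·Y^j·Z^k in F becomes c·x^i·y^j·1^k = c·x^i·y^j.
Substituting Z = 1: F(X, Y, 1) = -2*x**3 + 2*x**2*y + x**2 - 2*x*y**2 - x*y + y**2 - 2*y.
Note: deg(f) ≤ deg(F) = 3; strict inequality happens when F is divisible by Z (lost terms).


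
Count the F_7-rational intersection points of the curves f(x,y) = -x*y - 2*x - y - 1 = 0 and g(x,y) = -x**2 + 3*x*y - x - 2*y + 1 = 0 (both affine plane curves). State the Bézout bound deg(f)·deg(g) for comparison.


Common zeros: {(2, 3)}; count = 1; Bézout bound = 4.

deg(f) = 2, deg(g) = 2, so Bézout bound = 4.
Scan x ∈ F_7. For each x, list the y ∈ F_7 with f(x, y) ≡ 0 and those with g(x, y) ≡ 0 (mod 7); the common zeros in that column are the intersection.
  x = 0: f ≡ 0 at y ∈ {6}; g ≡ 0 at y ∈ {4}; common: ∅.
  x = 1: f ≡ 0 at y ∈ {2}; g ≡ 0 at y ∈ {1}; common: ∅.
  x = 2: f ≡ 0 at y ∈ {3}; g ≡ 0 at y ∈ {3}; common: {3}.
  x = 3: f ≡ 0 at y ∈ {0}; g ≡ 0 at y ∈ ∅; common: ∅.
  x = 4: f ≡ 0 at y ∈ {1}; g ≡ 0 at y ∈ {4}; common: ∅.
  x = 5: f ≡ 0 at y ∈ {4}; g ≡ 0 at y ∈ {6}; common: ∅.
  x = 6: f ≡ 0 at y ∈ ∅; g ≡ 0 at y ∈ {3}; common: ∅.
Collecting: common zeros = {(2, 3)}, so the count is 1.
Comparison with the Bézout bound: 1 ≤ 4 = deg(f)·deg(g), as expected for curves with no common component (the affine F_7-count falls short of the bound because intersections may lie at infinity, over extension fields, or carry multiplicity).


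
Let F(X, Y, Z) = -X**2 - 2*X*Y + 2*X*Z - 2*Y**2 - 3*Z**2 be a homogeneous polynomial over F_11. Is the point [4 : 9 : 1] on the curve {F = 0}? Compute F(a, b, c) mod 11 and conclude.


F(4,9,1) ≡ 8 (mod 11); P is NOT on the curve.

Evaluate F(4, 9, 1) term-by-term (mod 11).
  -X**2 ↦ -1·16·1·1 = -16
  -2*X*Y ↦ -2·4·9·1 = -72
  2*X*Z ↦ 2·4·1·1 = 8
  -2*Y**2 ↦ -2·1·81·1 = -162
  -3*Z**2 ↦ -3·1·1·1 = -3
Sum: F(4, 9, 1) = (-16) + (-72) + (8) + (-162) + (-3) = -245.
Reducing mod 11: -245 ≡ 8 (mod 11).
Since F(a, b, c) ≡ 8 ≠ 0 (mod 11), P does NOT lie on the curve.


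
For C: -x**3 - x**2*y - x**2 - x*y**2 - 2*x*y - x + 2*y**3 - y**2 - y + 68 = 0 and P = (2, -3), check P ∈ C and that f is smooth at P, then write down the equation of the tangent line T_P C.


Tangent line at P: -8*x + 63*y + 205 = 0.

Step 1: f(2, -3) = 0, so P lies on C.
Step 2: partial derivatives
  f_x(x, y) = -3*x**2 - 2*x*y - 2*x - y**2 - 2*y - 1, f_y(x, y) = -x**2 - 2*x*y - 2*x + 6*y**2 - 2*y - 1.
  f_x(P) = -8, f_y(P) = 63 (gradient nonzero, so P is smooth).
Step 3: tangent line at P: -8·(x − 2) + 63·(y − -3) = 0.
Expanding: -8*x + 63*y + 205 = 0.


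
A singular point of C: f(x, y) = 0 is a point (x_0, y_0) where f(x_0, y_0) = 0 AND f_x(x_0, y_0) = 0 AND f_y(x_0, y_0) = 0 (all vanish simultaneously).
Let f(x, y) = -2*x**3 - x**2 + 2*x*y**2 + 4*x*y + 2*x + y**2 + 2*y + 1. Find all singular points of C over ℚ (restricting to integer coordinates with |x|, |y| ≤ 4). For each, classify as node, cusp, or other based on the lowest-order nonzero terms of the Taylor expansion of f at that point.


Singular points: {(0, -1)}; classification: node.

Compute partial derivatives:
  f_x = -6*x**2 - 2*x + 2*y**2 + 4*y + 2.
  f_y = 4*x*y + 4*x + 2*y + 2.
Scan x_0 ∈ {−4, ..., 4}. For each x_0, f_y(x_0, y) is a polynomial in y; find its integer roots y ∈ {−4, ..., 4}, then test f_x and f at those candidates.
  x = -4: f_y(-4, y) = -14*y - 14; vanishes at y ∈ {-1}. (-4, -1): f_x = -88 ≠ 0.
  x = -3: f_y(-3, y) = -10*y - 10; vanishes at y ∈ {-1}. (-3, -1): f_x = -48 ≠ 0.
  x = -2: f_y(-2, y) = -6*y - 6; vanishes at y ∈ {-1}. (-2, -1): f_x = -20 ≠ 0.
  x = -1: f_y(-1, y) = -2*y - 2; vanishes at y ∈ {-1}. (-1, -1): f_x = -4 ≠ 0.
  x = 0: f_y(0, y) = 2*y + 2; vanishes at y ∈ {-1}. (0, -1): f_x = 0, f = 0 — SINGULAR.
  x = 1: f_y(1, y) = 6*y + 6; vanishes at y ∈ {-1}. (1, -1): f_x = -8 ≠ 0.
  x = 2: f_y(2, y) = 10*y + 10; vanishes at y ∈ {-1}. (2, -1): f_x = -28 ≠ 0.
  x = 3: f_y(3, y) = 14*y + 14; vanishes at y ∈ {-1}. (3, -1): f_x = -60 ≠ 0.
  x = 4: f_y(4, y) = 18*y + 18; vanishes at y ∈ {-1}. (4, -1): f_x = -104 ≠ 0.
Only singular point on the grid: (0, -1).
Classify: substitute x = 0 + u, y = -1 + v and expand: f = -2*u**3 - u**2 + 2*u*v**2 + v**2.
No constant or linear terms (consistent with a singular point). Quadratic part: -u**2 + v**2. Cubic part: -2*u**3 + 2*u*v**2.
The quadratic part v**2 - u**2 = (v − u)(v + u) splits into two distinct linear factors, so there are two distinct tangent lines y − -1 = ±(x − 0) — this is a node (ordinary double point).
Classification: node.


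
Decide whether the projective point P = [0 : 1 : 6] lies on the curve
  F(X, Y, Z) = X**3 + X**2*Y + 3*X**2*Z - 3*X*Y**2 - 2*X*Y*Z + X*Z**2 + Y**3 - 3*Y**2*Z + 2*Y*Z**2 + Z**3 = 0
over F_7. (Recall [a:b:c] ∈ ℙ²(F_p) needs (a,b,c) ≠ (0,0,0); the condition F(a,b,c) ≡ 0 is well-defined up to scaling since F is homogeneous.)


F(0,1,6) ≡ 5 (mod 7); P is NOT on the curve.

Evaluate F(0, 1, 6) term-by-term (mod 7).
  X**3 ↦ 1·0·1·1 = 0
  X**2*Y ↦ 1·0·1·1 = 0
  3*X**2*Z ↦ 3·0·1·6 = 0
  -3*X*Y**2 ↦ -3·0·1·1 = 0
  -2*X*Y*Z ↦ -2·0·1·6 = 0
  X*Z**2 ↦ 1·0·1·36 = 0
  Y**3 ↦ 1·1·1·1 = 1
  -3*Y**2*Z ↦ -3·1·1·6 = -18
  2*Y*Z**2 ↦ 2·1·1·36 = 72
  Z**3 ↦ 1·1·1·216 = 216
Sum: F(0, 1, 6) = (0) + (0) + (0) + (0) + (0) + (0) + (1) + (-18) + (72) + (216) = 271.
Reducing mod 7: 271 ≡ 5 (mod 7).
Since F(a, b, c) ≡ 5 ≠ 0 (mod 7), P does NOT lie on the curve.


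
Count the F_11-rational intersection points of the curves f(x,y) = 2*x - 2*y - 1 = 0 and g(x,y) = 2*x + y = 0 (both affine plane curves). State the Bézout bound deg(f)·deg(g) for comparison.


Common zeros: {(2, 7)}; count = 1; Bézout bound = 1.

deg(f) = 1, deg(g) = 1, so Bézout bound = 1.
Scan x ∈ F_11. For each x, list the y ∈ F_11 with f(x, y) ≡ 0 and those with g(x, y) ≡ 0 (mod 11); the common zeros in that column are the intersection.
  x = 0: f ≡ 0 at y ∈ {5}; g ≡ 0 at y ∈ {0}; common: ∅.
  x = 1: f ≡ 0 at y ∈ {6}; g ≡ 0 at y ∈ {9}; common: ∅.
  x = 2: f ≡ 0 at y ∈ {7}; g ≡ 0 at y ∈ {7}; common: {7}.
  x = 3: f ≡ 0 at y ∈ {8}; g ≡ 0 at y ∈ {5}; common: ∅.
  x = 4: f ≡ 0 at y ∈ {9}; g ≡ 0 at y ∈ {3}; common: ∅.
  x = 5: f ≡ 0 at y ∈ {10}; g ≡ 0 at y ∈ {1}; common: ∅.
  x = 6: f ≡ 0 at y ∈ {0}; g ≡ 0 at y ∈ {10}; common: ∅.
  x = 7: f ≡ 0 at y ∈ {1}; g ≡ 0 at y ∈ {8}; common: ∅.
  x = 8: f ≡ 0 at y ∈ {2}; g ≡ 0 at y ∈ {6}; common: ∅.
  x = 9: f ≡ 0 at y ∈ {3}; g ≡ 0 at y ∈ {4}; common: ∅.
  x = 10: f ≡ 0 at y ∈ {4}; g ≡ 0 at y ∈ {2}; common: ∅.
Collecting: common zeros = {(2, 7)}, so the count is 1.
Comparison with the Bézout bound: 1 ≤ 1 = deg(f)·deg(g), as expected for curves with no common component (the bound is attained).


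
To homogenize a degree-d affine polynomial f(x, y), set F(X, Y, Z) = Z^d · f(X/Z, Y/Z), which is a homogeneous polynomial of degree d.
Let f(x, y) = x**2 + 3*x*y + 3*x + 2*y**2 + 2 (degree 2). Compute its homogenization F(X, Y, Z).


F(X, Y, Z) = X**2 + 3*X*Y + 3*X*Z + 2*Y**2 + 2*Z**2

deg(f) = 2.
Substitute x = X/Z, y = Y/Z into f, then multiply by Z^2.
  monomial 1·x^2·y^0 ↦ 1·X^2·Y^0·Z^0.
  monomial 3·x^1·y^1 ↦ 3·X^1·Y^1·Z^0.
  monomial 3·x^1·y^0 ↦ 3·X^1·Y^0·Z^1.
  monomial 2·x^0·y^2 ↦ 2·X^0·Y^2·Z^0.
  monomial 2·x^0·y^0 ↦ 2·X^0·Y^0·Z^2.
Collecting: F(X, Y, Z) = X**2 + 3*X*Y + 3*X*Z + 2*Y**2 + 2*Z**2.


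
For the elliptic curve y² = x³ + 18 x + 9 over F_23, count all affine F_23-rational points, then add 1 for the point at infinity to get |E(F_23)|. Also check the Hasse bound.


Affine points = {(0, 3), (0, 20), (7, 8), (7, 15), (9, 7), (9, 16), (10, 4), (10, 19), (13, 5), (13, 18), (16, 0), (18, 1), (18, 22), (22, 6), (22, 17)}; affine count = 15; |E(F_23)| = 16.

Discriminant check: Δ ∝ 4a³ + 27b² = 4·18³ + 27·9² = 4·5832 + 27·81 ≡ 8 (mod 23). Nonzero ⇒ E is nonsingular.
For each x ∈ F_23, compute rhs = x³ + 18·x + 9 mod 23, then count y ∈ F_23 with y² ≡ rhs.
  x = 0: rhs = 9, matching y values: 3, 20 (2 points).
  x = 1: rhs = 5, matching y values: none (0 points).
  x = 2: rhs = 7, matching y values: none (0 points).
  x = 3: rhs = 21, matching y values: none (0 points).
  x = 4: rhs = 7, matching y values: none (0 points).
  x = 5: rhs = 17, matching y values: none (0 points).
  x = 6: rhs = 11, matching y values: none (0 points).
  x = 7: rhs = 18, matching y values: 8, 15 (2 points).
  x = 8: rhs = 21, matching y values: none (0 points).
  x = 9: rhs = 3, matching y values: 7, 16 (2 points).
  x = 10: rhs = 16, matching y values: 4, 19 (2 points).
  x = 11: rhs = 20, matching y values: none (0 points).
  x = 12: rhs = 21, matching y values: none (0 points).
  x = 13: rhs = 2, matching y values: 5, 18 (2 points).
  x = 14: rhs = 15, matching y values: none (0 points).
  x = 15: rhs = 20, matching y values: none (0 points).
  x = 16: rhs = 0, matching y values: 0 (1 points).
  x = 17: rhs = 7, matching y values: none (0 points).
  x = 18: rhs = 1, matching y values: 1, 22 (2 points).
  x = 19: rhs = 11, matching y values: none (0 points).
  x = 20: rhs = 20, matching y values: none (0 points).
  x = 21: rhs = 11, matching y values: none (0 points).
  x = 22: rhs = 13, matching y values: 6, 17 (2 points).
Total affine count: 15.
Full point count |E(F_23)| = 15 + 1 = 16.
Hasse bound: |16 − (23+1)| = |-8| = 8 ≤ 2√23 ≈ 9.5917 ✓.


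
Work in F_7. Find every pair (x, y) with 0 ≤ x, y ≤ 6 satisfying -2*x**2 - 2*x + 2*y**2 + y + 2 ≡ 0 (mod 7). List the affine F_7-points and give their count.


Affine F_7-points: {(2, 1), (2, 2), (3, 4), (3, 6), (4, 1), (4, 2)}; count = 6.

For each of the 49 pairs (x, y) ∈ F_7², evaluate f(x, y) mod 7. Record the zeros.
  x = 0: [0↦2, 1↦5, 2↦5, 3↦2, 4↦3, 5↦1, 6↦3]  zeros at y ∈ ∅
  x = 1: [0↦5, 1↦1, 2↦1, 3↦5, 4↦6, 5↦4, 6↦6]  zeros at y ∈ ∅
  x = 2: [0↦4, 1↦0, 2↦0, 3↦4, 4↦5, 5↦3, 6↦5]  zeros at y ∈ {1, 2}
  x = 3: [0↦6, 1↦2, 2↦2, 3↦6, 4↦0, 5↦5, 6↦0]  zeros at y ∈ {4, 6}
  x = 4: [0↦4, 1↦0, 2↦0, 3↦4, 4↦5, 5↦3, 6↦5]  zeros at y ∈ {1, 2}
  x = 5: [0↦5, 1↦1, 2↦1, 3↦5, 4↦6, 5↦4, 6↦6]  zeros at y ∈ ∅
  x = 6: [0↦2, 1↦5, 2↦5, 3↦2, 4↦3, 5↦1, 6↦3]  zeros at y ∈ ∅
Collecting zeros: affine points = {(2, 1), (2, 2), (3, 4), (3, 6), (4, 1), (4, 2)}.
Total count |C(F_7)_aff| = 6.


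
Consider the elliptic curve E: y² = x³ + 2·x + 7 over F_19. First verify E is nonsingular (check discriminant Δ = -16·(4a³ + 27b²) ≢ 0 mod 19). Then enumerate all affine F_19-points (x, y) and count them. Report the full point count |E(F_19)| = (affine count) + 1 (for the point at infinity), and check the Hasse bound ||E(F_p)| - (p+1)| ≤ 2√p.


Affine points = {(0, 8), (0, 11), (2, 0), (5, 3), (5, 16), (6, 8), (6, 11), (10, 1), (10, 18), (11, 7), (11, 12), (12, 7), (12, 12), (13, 8), (13, 11), (14, 9), (14, 10), (15, 7), (15, 12), (18, 2), (18, 17)}; affine count = 21; |E(F_19)| = 22.

Discriminant check: Δ ∝ 4a³ + 27b² = 4·2³ + 27·7² = 4·8 + 27·49 ≡ 6 (mod 19). Nonzero ⇒ E is nonsingular.
For each x ∈ F_19, compute rhs = x³ + 2·x + 7 mod 19, then count y ∈ F_19 with y² ≡ rhs.
  x = 0: rhs = 7, matching y values: 8, 11 (2 points).
  x = 1: rhs = 10, matching y values: none (0 points).
  x = 2: rhs = 0, matching y values: 0 (1 points).
  x = 3: rhs = 2, matching y values: none (0 points).
  x = 4: rhs = 3, matching y values: none (0 points).
  x = 5: rhs = 9, matching y values: 3, 16 (2 points).
  x = 6: rhs = 7, matching y values: 8, 11 (2 points).
  x = 7: rhs = 3, matching y values: none (0 points).
  x = 8: rhs = 3, matching y values: none (0 points).
  x = 9: rhs = 13, matching y values: none (0 points).
  x = 10: rhs = 1, matching y values: 1, 18 (2 points).
  x = 11: rhs = 11, matching y values: 7, 12 (2 points).
  x = 12: rhs = 11, matching y values: 7, 12 (2 points).
  x = 13: rhs = 7, matching y values: 8, 11 (2 points).
  x = 14: rhs = 5, matching y values: 9, 10 (2 points).
  x = 15: rhs = 11, matching y values: 7, 12 (2 points).
  x = 16: rhs = 12, matching y values: none (0 points).
  x = 17: rhs = 14, matching y values: none (0 points).
  x = 18: rhs = 4, matching y values: 2, 17 (2 points).
Total affine count: 21.
Full point count |E(F_19)| = 21 + 1 = 22.
Hasse bound: |22 − (19+1)| = |2| = 2 ≤ 2√19 ≈ 8.7178 ✓.
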